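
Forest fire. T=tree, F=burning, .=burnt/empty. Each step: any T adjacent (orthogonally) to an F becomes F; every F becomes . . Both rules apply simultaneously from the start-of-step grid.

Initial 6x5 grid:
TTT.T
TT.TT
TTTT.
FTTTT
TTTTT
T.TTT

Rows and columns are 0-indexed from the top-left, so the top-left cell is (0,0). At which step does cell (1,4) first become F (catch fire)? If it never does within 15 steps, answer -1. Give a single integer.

Step 1: cell (1,4)='T' (+3 fires, +1 burnt)
Step 2: cell (1,4)='T' (+5 fires, +3 burnt)
Step 3: cell (1,4)='T' (+5 fires, +5 burnt)
Step 4: cell (1,4)='T' (+5 fires, +5 burnt)
Step 5: cell (1,4)='T' (+4 fires, +5 burnt)
Step 6: cell (1,4)='F' (+2 fires, +4 burnt)
  -> target ignites at step 6
Step 7: cell (1,4)='.' (+1 fires, +2 burnt)
Step 8: cell (1,4)='.' (+0 fires, +1 burnt)
  fire out at step 8

6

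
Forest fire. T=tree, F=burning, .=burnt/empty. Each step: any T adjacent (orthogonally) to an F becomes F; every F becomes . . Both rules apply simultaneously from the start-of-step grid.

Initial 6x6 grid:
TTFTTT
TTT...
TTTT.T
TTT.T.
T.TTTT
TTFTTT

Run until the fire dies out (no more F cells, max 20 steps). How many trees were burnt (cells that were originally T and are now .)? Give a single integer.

Step 1: +6 fires, +2 burnt (F count now 6)
Step 2: +8 fires, +6 burnt (F count now 8)
Step 3: +8 fires, +8 burnt (F count now 8)
Step 4: +4 fires, +8 burnt (F count now 4)
Step 5: +0 fires, +4 burnt (F count now 0)
Fire out after step 5
Initially T: 27, now '.': 35
Total burnt (originally-T cells now '.'): 26

Answer: 26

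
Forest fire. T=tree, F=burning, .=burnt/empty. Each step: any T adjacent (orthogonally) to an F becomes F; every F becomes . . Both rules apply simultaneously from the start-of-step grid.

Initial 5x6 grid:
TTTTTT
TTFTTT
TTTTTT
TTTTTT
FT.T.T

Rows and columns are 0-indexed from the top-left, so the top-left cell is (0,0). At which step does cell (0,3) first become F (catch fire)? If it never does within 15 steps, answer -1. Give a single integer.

Step 1: cell (0,3)='T' (+6 fires, +2 burnt)
Step 2: cell (0,3)='F' (+9 fires, +6 burnt)
  -> target ignites at step 2
Step 3: cell (0,3)='.' (+5 fires, +9 burnt)
Step 4: cell (0,3)='.' (+4 fires, +5 burnt)
Step 5: cell (0,3)='.' (+1 fires, +4 burnt)
Step 6: cell (0,3)='.' (+1 fires, +1 burnt)
Step 7: cell (0,3)='.' (+0 fires, +1 burnt)
  fire out at step 7

2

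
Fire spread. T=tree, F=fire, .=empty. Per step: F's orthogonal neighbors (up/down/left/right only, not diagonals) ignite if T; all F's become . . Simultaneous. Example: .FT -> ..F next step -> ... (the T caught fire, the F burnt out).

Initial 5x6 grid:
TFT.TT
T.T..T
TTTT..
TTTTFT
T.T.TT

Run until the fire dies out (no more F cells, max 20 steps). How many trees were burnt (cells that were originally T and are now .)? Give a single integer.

Answer: 17

Derivation:
Step 1: +5 fires, +2 burnt (F count now 5)
Step 2: +5 fires, +5 burnt (F count now 5)
Step 3: +4 fires, +5 burnt (F count now 4)
Step 4: +2 fires, +4 burnt (F count now 2)
Step 5: +1 fires, +2 burnt (F count now 1)
Step 6: +0 fires, +1 burnt (F count now 0)
Fire out after step 6
Initially T: 20, now '.': 27
Total burnt (originally-T cells now '.'): 17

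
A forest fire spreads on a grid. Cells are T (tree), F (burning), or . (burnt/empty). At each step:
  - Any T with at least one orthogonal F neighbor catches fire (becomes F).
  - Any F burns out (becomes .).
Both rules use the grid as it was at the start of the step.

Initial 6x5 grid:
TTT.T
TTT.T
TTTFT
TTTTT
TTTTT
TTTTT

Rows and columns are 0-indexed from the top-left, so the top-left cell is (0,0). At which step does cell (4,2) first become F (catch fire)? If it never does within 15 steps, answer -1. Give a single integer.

Step 1: cell (4,2)='T' (+3 fires, +1 burnt)
Step 2: cell (4,2)='T' (+6 fires, +3 burnt)
Step 3: cell (4,2)='F' (+8 fires, +6 burnt)
  -> target ignites at step 3
Step 4: cell (4,2)='.' (+6 fires, +8 burnt)
Step 5: cell (4,2)='.' (+3 fires, +6 burnt)
Step 6: cell (4,2)='.' (+1 fires, +3 burnt)
Step 7: cell (4,2)='.' (+0 fires, +1 burnt)
  fire out at step 7

3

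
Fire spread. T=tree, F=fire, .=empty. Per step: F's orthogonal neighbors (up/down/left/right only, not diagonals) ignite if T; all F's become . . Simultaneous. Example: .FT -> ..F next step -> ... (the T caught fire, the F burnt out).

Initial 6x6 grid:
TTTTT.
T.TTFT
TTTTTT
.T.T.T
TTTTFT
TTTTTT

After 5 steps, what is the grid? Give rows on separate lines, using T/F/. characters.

Step 1: 7 trees catch fire, 2 burn out
  TTTTF.
  T.TF.F
  TTTTFT
  .T.T.T
  TTTF.F
  TTTTFT
Step 2: 9 trees catch fire, 7 burn out
  TTTF..
  T.F...
  TTTF.F
  .T.F.F
  TTF...
  TTTF.F
Step 3: 4 trees catch fire, 9 burn out
  TTF...
  T.....
  TTF...
  .T....
  TF....
  TTF...
Step 4: 5 trees catch fire, 4 burn out
  TF....
  T.....
  TF....
  .F....
  F.....
  TF....
Step 5: 3 trees catch fire, 5 burn out
  F.....
  T.....
  F.....
  ......
  ......
  F.....

F.....
T.....
F.....
......
......
F.....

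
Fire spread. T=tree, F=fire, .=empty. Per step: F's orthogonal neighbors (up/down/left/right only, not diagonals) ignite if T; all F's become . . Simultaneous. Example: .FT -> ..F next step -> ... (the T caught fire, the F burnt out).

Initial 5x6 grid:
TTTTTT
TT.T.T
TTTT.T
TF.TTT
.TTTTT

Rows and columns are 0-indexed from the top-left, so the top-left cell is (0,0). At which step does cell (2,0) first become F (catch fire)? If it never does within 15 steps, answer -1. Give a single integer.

Step 1: cell (2,0)='T' (+3 fires, +1 burnt)
Step 2: cell (2,0)='F' (+4 fires, +3 burnt)
  -> target ignites at step 2
Step 3: cell (2,0)='.' (+4 fires, +4 burnt)
Step 4: cell (2,0)='.' (+5 fires, +4 burnt)
Step 5: cell (2,0)='.' (+3 fires, +5 burnt)
Step 6: cell (2,0)='.' (+2 fires, +3 burnt)
Step 7: cell (2,0)='.' (+2 fires, +2 burnt)
Step 8: cell (2,0)='.' (+1 fires, +2 burnt)
Step 9: cell (2,0)='.' (+0 fires, +1 burnt)
  fire out at step 9

2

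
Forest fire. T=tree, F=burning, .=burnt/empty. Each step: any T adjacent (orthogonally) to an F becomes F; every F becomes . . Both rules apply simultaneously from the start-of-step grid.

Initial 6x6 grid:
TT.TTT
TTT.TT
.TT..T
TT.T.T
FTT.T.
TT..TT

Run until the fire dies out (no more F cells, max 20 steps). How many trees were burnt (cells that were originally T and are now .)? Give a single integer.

Answer: 13

Derivation:
Step 1: +3 fires, +1 burnt (F count now 3)
Step 2: +3 fires, +3 burnt (F count now 3)
Step 3: +1 fires, +3 burnt (F count now 1)
Step 4: +2 fires, +1 burnt (F count now 2)
Step 5: +3 fires, +2 burnt (F count now 3)
Step 6: +1 fires, +3 burnt (F count now 1)
Step 7: +0 fires, +1 burnt (F count now 0)
Fire out after step 7
Initially T: 24, now '.': 25
Total burnt (originally-T cells now '.'): 13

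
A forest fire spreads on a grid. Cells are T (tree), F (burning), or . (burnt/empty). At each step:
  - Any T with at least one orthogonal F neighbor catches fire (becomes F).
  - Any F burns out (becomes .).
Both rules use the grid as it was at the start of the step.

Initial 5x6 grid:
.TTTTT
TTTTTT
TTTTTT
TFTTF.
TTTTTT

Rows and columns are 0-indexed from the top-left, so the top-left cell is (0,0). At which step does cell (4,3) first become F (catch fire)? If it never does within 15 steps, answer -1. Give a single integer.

Step 1: cell (4,3)='T' (+7 fires, +2 burnt)
Step 2: cell (4,3)='F' (+10 fires, +7 burnt)
  -> target ignites at step 2
Step 3: cell (4,3)='.' (+6 fires, +10 burnt)
Step 4: cell (4,3)='.' (+3 fires, +6 burnt)
Step 5: cell (4,3)='.' (+0 fires, +3 burnt)
  fire out at step 5

2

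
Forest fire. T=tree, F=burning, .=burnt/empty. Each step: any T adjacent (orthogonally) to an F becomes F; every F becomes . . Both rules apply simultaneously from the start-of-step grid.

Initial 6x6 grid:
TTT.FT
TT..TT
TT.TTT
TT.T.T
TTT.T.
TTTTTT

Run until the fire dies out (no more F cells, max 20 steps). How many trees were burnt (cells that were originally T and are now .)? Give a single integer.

Step 1: +2 fires, +1 burnt (F count now 2)
Step 2: +2 fires, +2 burnt (F count now 2)
Step 3: +2 fires, +2 burnt (F count now 2)
Step 4: +2 fires, +2 burnt (F count now 2)
Step 5: +0 fires, +2 burnt (F count now 0)
Fire out after step 5
Initially T: 27, now '.': 17
Total burnt (originally-T cells now '.'): 8

Answer: 8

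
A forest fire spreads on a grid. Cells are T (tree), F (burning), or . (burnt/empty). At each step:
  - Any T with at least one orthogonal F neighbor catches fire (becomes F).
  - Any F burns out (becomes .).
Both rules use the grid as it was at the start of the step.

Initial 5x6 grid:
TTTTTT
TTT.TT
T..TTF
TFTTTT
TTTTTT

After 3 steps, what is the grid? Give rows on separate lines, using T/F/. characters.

Step 1: 6 trees catch fire, 2 burn out
  TTTTTT
  TTT.TF
  T..TF.
  F.FTTF
  TFTTTT
Step 2: 9 trees catch fire, 6 burn out
  TTTTTF
  TTT.F.
  F..F..
  ...FF.
  F.FTTF
Step 3: 4 trees catch fire, 9 burn out
  TTTTF.
  FTT...
  ......
  ......
  ...FF.

TTTTF.
FTT...
......
......
...FF.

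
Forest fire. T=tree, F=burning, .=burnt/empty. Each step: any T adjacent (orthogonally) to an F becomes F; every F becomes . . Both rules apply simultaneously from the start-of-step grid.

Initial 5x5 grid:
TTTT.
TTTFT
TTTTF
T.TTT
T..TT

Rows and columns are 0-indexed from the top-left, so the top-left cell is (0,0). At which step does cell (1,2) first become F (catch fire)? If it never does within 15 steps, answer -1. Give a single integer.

Step 1: cell (1,2)='F' (+5 fires, +2 burnt)
  -> target ignites at step 1
Step 2: cell (1,2)='.' (+5 fires, +5 burnt)
Step 3: cell (1,2)='.' (+5 fires, +5 burnt)
Step 4: cell (1,2)='.' (+2 fires, +5 burnt)
Step 5: cell (1,2)='.' (+1 fires, +2 burnt)
Step 6: cell (1,2)='.' (+1 fires, +1 burnt)
Step 7: cell (1,2)='.' (+0 fires, +1 burnt)
  fire out at step 7

1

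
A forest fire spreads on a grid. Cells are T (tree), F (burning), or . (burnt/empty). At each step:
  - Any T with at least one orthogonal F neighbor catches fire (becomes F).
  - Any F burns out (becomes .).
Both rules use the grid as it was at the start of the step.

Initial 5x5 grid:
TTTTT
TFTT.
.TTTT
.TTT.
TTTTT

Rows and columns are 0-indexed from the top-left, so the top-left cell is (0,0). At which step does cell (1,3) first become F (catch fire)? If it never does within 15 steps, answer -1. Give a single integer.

Step 1: cell (1,3)='T' (+4 fires, +1 burnt)
Step 2: cell (1,3)='F' (+5 fires, +4 burnt)
  -> target ignites at step 2
Step 3: cell (1,3)='.' (+4 fires, +5 burnt)
Step 4: cell (1,3)='.' (+5 fires, +4 burnt)
Step 5: cell (1,3)='.' (+1 fires, +5 burnt)
Step 6: cell (1,3)='.' (+1 fires, +1 burnt)
Step 7: cell (1,3)='.' (+0 fires, +1 burnt)
  fire out at step 7

2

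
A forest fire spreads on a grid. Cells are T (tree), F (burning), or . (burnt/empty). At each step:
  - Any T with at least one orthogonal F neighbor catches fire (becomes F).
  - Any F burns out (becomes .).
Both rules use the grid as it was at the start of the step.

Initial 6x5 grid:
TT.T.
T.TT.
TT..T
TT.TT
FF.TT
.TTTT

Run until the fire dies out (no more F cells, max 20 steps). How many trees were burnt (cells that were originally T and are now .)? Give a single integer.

Step 1: +3 fires, +2 burnt (F count now 3)
Step 2: +3 fires, +3 burnt (F count now 3)
Step 3: +2 fires, +3 burnt (F count now 2)
Step 4: +3 fires, +2 burnt (F count now 3)
Step 5: +3 fires, +3 burnt (F count now 3)
Step 6: +1 fires, +3 burnt (F count now 1)
Step 7: +1 fires, +1 burnt (F count now 1)
Step 8: +0 fires, +1 burnt (F count now 0)
Fire out after step 8
Initially T: 19, now '.': 27
Total burnt (originally-T cells now '.'): 16

Answer: 16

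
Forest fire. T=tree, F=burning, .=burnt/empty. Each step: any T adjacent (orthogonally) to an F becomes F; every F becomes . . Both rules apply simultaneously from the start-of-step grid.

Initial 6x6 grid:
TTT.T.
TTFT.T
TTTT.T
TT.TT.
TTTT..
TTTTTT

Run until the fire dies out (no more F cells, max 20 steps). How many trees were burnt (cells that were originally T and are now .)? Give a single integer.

Answer: 24

Derivation:
Step 1: +4 fires, +1 burnt (F count now 4)
Step 2: +4 fires, +4 burnt (F count now 4)
Step 3: +4 fires, +4 burnt (F count now 4)
Step 4: +4 fires, +4 burnt (F count now 4)
Step 5: +4 fires, +4 burnt (F count now 4)
Step 6: +3 fires, +4 burnt (F count now 3)
Step 7: +1 fires, +3 burnt (F count now 1)
Step 8: +0 fires, +1 burnt (F count now 0)
Fire out after step 8
Initially T: 27, now '.': 33
Total burnt (originally-T cells now '.'): 24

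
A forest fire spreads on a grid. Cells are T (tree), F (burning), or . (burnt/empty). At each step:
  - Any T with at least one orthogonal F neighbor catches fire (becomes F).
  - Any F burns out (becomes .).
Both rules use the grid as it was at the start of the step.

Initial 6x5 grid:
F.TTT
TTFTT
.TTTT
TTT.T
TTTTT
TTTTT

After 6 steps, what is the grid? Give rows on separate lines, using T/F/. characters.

Step 1: 5 trees catch fire, 2 burn out
  ..FTT
  FF.FT
  .TFTT
  TTT.T
  TTTTT
  TTTTT
Step 2: 5 trees catch fire, 5 burn out
  ...FT
  ....F
  .F.FT
  TTF.T
  TTTTT
  TTTTT
Step 3: 4 trees catch fire, 5 burn out
  ....F
  .....
  ....F
  TF..T
  TTFTT
  TTTTT
Step 4: 5 trees catch fire, 4 burn out
  .....
  .....
  .....
  F...F
  TF.FT
  TTFTT
Step 5: 4 trees catch fire, 5 burn out
  .....
  .....
  .....
  .....
  F...F
  TF.FT
Step 6: 2 trees catch fire, 4 burn out
  .....
  .....
  .....
  .....
  .....
  F...F

.....
.....
.....
.....
.....
F...F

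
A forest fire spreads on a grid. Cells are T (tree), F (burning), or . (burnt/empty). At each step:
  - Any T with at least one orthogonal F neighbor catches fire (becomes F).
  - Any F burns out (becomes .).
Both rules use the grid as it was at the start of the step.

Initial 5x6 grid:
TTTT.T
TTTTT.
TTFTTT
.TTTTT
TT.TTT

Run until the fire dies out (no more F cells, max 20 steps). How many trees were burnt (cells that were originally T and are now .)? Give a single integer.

Answer: 24

Derivation:
Step 1: +4 fires, +1 burnt (F count now 4)
Step 2: +7 fires, +4 burnt (F count now 7)
Step 3: +8 fires, +7 burnt (F count now 8)
Step 4: +4 fires, +8 burnt (F count now 4)
Step 5: +1 fires, +4 burnt (F count now 1)
Step 6: +0 fires, +1 burnt (F count now 0)
Fire out after step 6
Initially T: 25, now '.': 29
Total burnt (originally-T cells now '.'): 24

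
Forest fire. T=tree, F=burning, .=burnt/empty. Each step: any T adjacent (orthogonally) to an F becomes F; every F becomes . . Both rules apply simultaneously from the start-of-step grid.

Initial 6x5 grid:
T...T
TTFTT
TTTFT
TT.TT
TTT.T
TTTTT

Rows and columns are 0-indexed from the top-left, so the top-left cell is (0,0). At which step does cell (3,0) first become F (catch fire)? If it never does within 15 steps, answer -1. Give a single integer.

Step 1: cell (3,0)='T' (+5 fires, +2 burnt)
Step 2: cell (3,0)='T' (+4 fires, +5 burnt)
Step 3: cell (3,0)='T' (+5 fires, +4 burnt)
Step 4: cell (3,0)='F' (+3 fires, +5 burnt)
  -> target ignites at step 4
Step 5: cell (3,0)='.' (+4 fires, +3 burnt)
Step 6: cell (3,0)='.' (+2 fires, +4 burnt)
Step 7: cell (3,0)='.' (+0 fires, +2 burnt)
  fire out at step 7

4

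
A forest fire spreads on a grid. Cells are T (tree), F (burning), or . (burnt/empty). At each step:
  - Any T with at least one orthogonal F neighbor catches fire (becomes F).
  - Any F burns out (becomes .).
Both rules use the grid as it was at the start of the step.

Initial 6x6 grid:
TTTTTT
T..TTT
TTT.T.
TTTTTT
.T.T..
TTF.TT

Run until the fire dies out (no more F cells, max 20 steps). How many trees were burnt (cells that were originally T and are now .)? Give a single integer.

Answer: 24

Derivation:
Step 1: +1 fires, +1 burnt (F count now 1)
Step 2: +2 fires, +1 burnt (F count now 2)
Step 3: +1 fires, +2 burnt (F count now 1)
Step 4: +3 fires, +1 burnt (F count now 3)
Step 5: +3 fires, +3 burnt (F count now 3)
Step 6: +3 fires, +3 burnt (F count now 3)
Step 7: +3 fires, +3 burnt (F count now 3)
Step 8: +2 fires, +3 burnt (F count now 2)
Step 9: +4 fires, +2 burnt (F count now 4)
Step 10: +2 fires, +4 burnt (F count now 2)
Step 11: +0 fires, +2 burnt (F count now 0)
Fire out after step 11
Initially T: 26, now '.': 34
Total burnt (originally-T cells now '.'): 24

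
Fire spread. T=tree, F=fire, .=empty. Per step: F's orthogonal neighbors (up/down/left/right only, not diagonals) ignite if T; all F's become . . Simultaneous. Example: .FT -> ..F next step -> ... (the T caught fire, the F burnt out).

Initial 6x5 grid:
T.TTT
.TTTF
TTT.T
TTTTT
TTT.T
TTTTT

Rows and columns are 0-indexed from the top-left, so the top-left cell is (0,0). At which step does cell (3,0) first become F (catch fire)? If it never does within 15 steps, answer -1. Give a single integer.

Step 1: cell (3,0)='T' (+3 fires, +1 burnt)
Step 2: cell (3,0)='T' (+3 fires, +3 burnt)
Step 3: cell (3,0)='T' (+5 fires, +3 burnt)
Step 4: cell (3,0)='T' (+3 fires, +5 burnt)
Step 5: cell (3,0)='T' (+4 fires, +3 burnt)
Step 6: cell (3,0)='F' (+3 fires, +4 burnt)
  -> target ignites at step 6
Step 7: cell (3,0)='.' (+2 fires, +3 burnt)
Step 8: cell (3,0)='.' (+1 fires, +2 burnt)
Step 9: cell (3,0)='.' (+0 fires, +1 burnt)
  fire out at step 9

6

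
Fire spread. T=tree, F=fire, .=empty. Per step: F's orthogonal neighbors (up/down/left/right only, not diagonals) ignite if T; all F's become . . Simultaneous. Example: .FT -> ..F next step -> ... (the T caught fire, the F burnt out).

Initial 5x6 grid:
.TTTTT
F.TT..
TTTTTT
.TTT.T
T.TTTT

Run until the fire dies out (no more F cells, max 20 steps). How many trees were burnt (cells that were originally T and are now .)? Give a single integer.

Answer: 21

Derivation:
Step 1: +1 fires, +1 burnt (F count now 1)
Step 2: +1 fires, +1 burnt (F count now 1)
Step 3: +2 fires, +1 burnt (F count now 2)
Step 4: +3 fires, +2 burnt (F count now 3)
Step 5: +5 fires, +3 burnt (F count now 5)
Step 6: +4 fires, +5 burnt (F count now 4)
Step 7: +3 fires, +4 burnt (F count now 3)
Step 8: +2 fires, +3 burnt (F count now 2)
Step 9: +0 fires, +2 burnt (F count now 0)
Fire out after step 9
Initially T: 22, now '.': 29
Total burnt (originally-T cells now '.'): 21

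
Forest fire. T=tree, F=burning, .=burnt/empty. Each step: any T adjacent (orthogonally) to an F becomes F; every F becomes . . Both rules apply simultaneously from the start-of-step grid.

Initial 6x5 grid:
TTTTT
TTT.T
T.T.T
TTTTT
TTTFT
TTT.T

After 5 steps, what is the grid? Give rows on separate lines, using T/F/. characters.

Step 1: 3 trees catch fire, 1 burn out
  TTTTT
  TTT.T
  T.T.T
  TTTFT
  TTF.F
  TTT.T
Step 2: 5 trees catch fire, 3 burn out
  TTTTT
  TTT.T
  T.T.T
  TTF.F
  TF...
  TTF.F
Step 3: 5 trees catch fire, 5 burn out
  TTTTT
  TTT.T
  T.F.F
  TF...
  F....
  TF...
Step 4: 4 trees catch fire, 5 burn out
  TTTTT
  TTF.F
  T....
  F....
  .....
  F....
Step 5: 4 trees catch fire, 4 burn out
  TTFTF
  TF...
  F....
  .....
  .....
  .....

TTFTF
TF...
F....
.....
.....
.....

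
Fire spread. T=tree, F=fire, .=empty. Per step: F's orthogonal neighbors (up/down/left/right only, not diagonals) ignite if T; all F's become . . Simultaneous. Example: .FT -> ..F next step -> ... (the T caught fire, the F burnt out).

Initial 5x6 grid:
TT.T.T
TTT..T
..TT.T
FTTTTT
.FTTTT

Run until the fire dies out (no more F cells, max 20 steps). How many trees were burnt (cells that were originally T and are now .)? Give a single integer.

Answer: 19

Derivation:
Step 1: +2 fires, +2 burnt (F count now 2)
Step 2: +2 fires, +2 burnt (F count now 2)
Step 3: +3 fires, +2 burnt (F count now 3)
Step 4: +4 fires, +3 burnt (F count now 4)
Step 5: +2 fires, +4 burnt (F count now 2)
Step 6: +3 fires, +2 burnt (F count now 3)
Step 7: +2 fires, +3 burnt (F count now 2)
Step 8: +1 fires, +2 burnt (F count now 1)
Step 9: +0 fires, +1 burnt (F count now 0)
Fire out after step 9
Initially T: 20, now '.': 29
Total burnt (originally-T cells now '.'): 19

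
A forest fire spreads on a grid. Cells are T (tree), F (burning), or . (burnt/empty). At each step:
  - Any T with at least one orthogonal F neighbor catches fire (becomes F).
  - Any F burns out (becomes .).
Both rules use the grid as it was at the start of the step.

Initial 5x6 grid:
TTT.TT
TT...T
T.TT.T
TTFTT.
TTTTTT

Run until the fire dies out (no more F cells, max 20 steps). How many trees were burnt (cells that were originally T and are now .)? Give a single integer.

Answer: 18

Derivation:
Step 1: +4 fires, +1 burnt (F count now 4)
Step 2: +5 fires, +4 burnt (F count now 5)
Step 3: +3 fires, +5 burnt (F count now 3)
Step 4: +2 fires, +3 burnt (F count now 2)
Step 5: +2 fires, +2 burnt (F count now 2)
Step 6: +1 fires, +2 burnt (F count now 1)
Step 7: +1 fires, +1 burnt (F count now 1)
Step 8: +0 fires, +1 burnt (F count now 0)
Fire out after step 8
Initially T: 22, now '.': 26
Total burnt (originally-T cells now '.'): 18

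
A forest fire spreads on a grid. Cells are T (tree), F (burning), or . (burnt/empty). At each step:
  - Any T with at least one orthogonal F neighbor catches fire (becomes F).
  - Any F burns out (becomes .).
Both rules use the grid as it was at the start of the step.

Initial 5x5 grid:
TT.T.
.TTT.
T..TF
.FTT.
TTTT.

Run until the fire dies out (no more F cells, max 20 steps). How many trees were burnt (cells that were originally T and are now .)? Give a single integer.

Answer: 13

Derivation:
Step 1: +3 fires, +2 burnt (F count now 3)
Step 2: +4 fires, +3 burnt (F count now 4)
Step 3: +3 fires, +4 burnt (F count now 3)
Step 4: +1 fires, +3 burnt (F count now 1)
Step 5: +1 fires, +1 burnt (F count now 1)
Step 6: +1 fires, +1 burnt (F count now 1)
Step 7: +0 fires, +1 burnt (F count now 0)
Fire out after step 7
Initially T: 14, now '.': 24
Total burnt (originally-T cells now '.'): 13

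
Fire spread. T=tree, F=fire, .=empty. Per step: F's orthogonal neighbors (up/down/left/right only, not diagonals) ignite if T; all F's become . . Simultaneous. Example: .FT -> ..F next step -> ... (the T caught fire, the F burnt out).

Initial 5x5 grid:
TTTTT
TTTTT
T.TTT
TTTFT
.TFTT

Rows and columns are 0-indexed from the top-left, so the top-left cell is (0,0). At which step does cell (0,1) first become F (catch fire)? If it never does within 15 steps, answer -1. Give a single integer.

Step 1: cell (0,1)='T' (+5 fires, +2 burnt)
Step 2: cell (0,1)='T' (+5 fires, +5 burnt)
Step 3: cell (0,1)='T' (+4 fires, +5 burnt)
Step 4: cell (0,1)='T' (+4 fires, +4 burnt)
Step 5: cell (0,1)='F' (+2 fires, +4 burnt)
  -> target ignites at step 5
Step 6: cell (0,1)='.' (+1 fires, +2 burnt)
Step 7: cell (0,1)='.' (+0 fires, +1 burnt)
  fire out at step 7

5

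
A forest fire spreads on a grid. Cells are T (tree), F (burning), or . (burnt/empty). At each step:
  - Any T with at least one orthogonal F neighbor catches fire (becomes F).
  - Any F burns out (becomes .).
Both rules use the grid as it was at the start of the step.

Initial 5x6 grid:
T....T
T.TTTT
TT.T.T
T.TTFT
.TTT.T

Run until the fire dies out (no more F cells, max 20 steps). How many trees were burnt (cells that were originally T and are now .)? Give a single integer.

Answer: 14

Derivation:
Step 1: +2 fires, +1 burnt (F count now 2)
Step 2: +5 fires, +2 burnt (F count now 5)
Step 3: +3 fires, +5 burnt (F count now 3)
Step 4: +4 fires, +3 burnt (F count now 4)
Step 5: +0 fires, +4 burnt (F count now 0)
Fire out after step 5
Initially T: 19, now '.': 25
Total burnt (originally-T cells now '.'): 14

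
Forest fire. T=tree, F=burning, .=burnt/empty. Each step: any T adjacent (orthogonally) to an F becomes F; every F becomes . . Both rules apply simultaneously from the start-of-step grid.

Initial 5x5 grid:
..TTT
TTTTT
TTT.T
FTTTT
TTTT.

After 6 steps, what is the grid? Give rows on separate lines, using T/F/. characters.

Step 1: 3 trees catch fire, 1 burn out
  ..TTT
  TTTTT
  FTT.T
  .FTTT
  FTTT.
Step 2: 4 trees catch fire, 3 burn out
  ..TTT
  FTTTT
  .FT.T
  ..FTT
  .FTT.
Step 3: 4 trees catch fire, 4 burn out
  ..TTT
  .FTTT
  ..F.T
  ...FT
  ..FT.
Step 4: 3 trees catch fire, 4 burn out
  ..TTT
  ..FTT
  ....T
  ....F
  ...F.
Step 5: 3 trees catch fire, 3 burn out
  ..FTT
  ...FT
  ....F
  .....
  .....
Step 6: 2 trees catch fire, 3 burn out
  ...FT
  ....F
  .....
  .....
  .....

...FT
....F
.....
.....
.....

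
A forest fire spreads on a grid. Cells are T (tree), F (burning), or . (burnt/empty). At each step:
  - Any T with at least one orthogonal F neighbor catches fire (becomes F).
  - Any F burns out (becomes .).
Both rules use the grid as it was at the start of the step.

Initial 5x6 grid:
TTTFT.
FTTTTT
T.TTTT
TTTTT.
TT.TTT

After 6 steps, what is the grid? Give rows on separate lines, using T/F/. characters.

Step 1: 6 trees catch fire, 2 burn out
  FTF.F.
  .FTFTT
  F.TTTT
  TTTTT.
  TT.TTT
Step 2: 5 trees catch fire, 6 burn out
  .F....
  ..F.FT
  ..TFTT
  FTTTT.
  TT.TTT
Step 3: 6 trees catch fire, 5 burn out
  ......
  .....F
  ..F.FT
  .FTFT.
  FT.TTT
Step 4: 5 trees catch fire, 6 burn out
  ......
  ......
  .....F
  ..F.F.
  .F.FTT
Step 5: 1 trees catch fire, 5 burn out
  ......
  ......
  ......
  ......
  ....FT
Step 6: 1 trees catch fire, 1 burn out
  ......
  ......
  ......
  ......
  .....F

......
......
......
......
.....F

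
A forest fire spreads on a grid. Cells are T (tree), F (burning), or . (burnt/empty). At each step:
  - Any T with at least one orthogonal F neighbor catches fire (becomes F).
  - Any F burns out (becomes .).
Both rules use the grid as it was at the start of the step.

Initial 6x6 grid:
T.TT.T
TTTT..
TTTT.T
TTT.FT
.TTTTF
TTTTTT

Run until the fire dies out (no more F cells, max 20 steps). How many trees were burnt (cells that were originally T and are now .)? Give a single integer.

Step 1: +3 fires, +2 burnt (F count now 3)
Step 2: +3 fires, +3 burnt (F count now 3)
Step 3: +2 fires, +3 burnt (F count now 2)
Step 4: +3 fires, +2 burnt (F count now 3)
Step 5: +3 fires, +3 burnt (F count now 3)
Step 6: +5 fires, +3 burnt (F count now 5)
Step 7: +4 fires, +5 burnt (F count now 4)
Step 8: +2 fires, +4 burnt (F count now 2)
Step 9: +1 fires, +2 burnt (F count now 1)
Step 10: +0 fires, +1 burnt (F count now 0)
Fire out after step 10
Initially T: 27, now '.': 35
Total burnt (originally-T cells now '.'): 26

Answer: 26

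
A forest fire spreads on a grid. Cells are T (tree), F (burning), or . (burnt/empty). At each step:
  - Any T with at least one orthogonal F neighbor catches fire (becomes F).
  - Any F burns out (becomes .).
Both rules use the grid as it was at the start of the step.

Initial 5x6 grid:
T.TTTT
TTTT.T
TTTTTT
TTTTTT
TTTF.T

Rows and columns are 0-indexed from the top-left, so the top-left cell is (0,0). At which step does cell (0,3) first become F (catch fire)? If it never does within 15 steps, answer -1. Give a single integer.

Step 1: cell (0,3)='T' (+2 fires, +1 burnt)
Step 2: cell (0,3)='T' (+4 fires, +2 burnt)
Step 3: cell (0,3)='T' (+6 fires, +4 burnt)
Step 4: cell (0,3)='F' (+6 fires, +6 burnt)
  -> target ignites at step 4
Step 5: cell (0,3)='.' (+5 fires, +6 burnt)
Step 6: cell (0,3)='.' (+2 fires, +5 burnt)
Step 7: cell (0,3)='.' (+1 fires, +2 burnt)
Step 8: cell (0,3)='.' (+0 fires, +1 burnt)
  fire out at step 8

4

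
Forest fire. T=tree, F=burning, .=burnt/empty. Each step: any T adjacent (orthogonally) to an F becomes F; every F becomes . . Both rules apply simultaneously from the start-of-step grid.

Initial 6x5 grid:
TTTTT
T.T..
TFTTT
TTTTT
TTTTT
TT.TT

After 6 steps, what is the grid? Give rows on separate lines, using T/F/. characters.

Step 1: 3 trees catch fire, 1 burn out
  TTTTT
  T.T..
  F.FTT
  TFTTT
  TTTTT
  TT.TT
Step 2: 6 trees catch fire, 3 burn out
  TTTTT
  F.F..
  ...FT
  F.FTT
  TFTTT
  TT.TT
Step 3: 7 trees catch fire, 6 burn out
  FTFTT
  .....
  ....F
  ...FT
  F.FTT
  TF.TT
Step 4: 5 trees catch fire, 7 burn out
  .F.FT
  .....
  .....
  ....F
  ...FT
  F..TT
Step 5: 3 trees catch fire, 5 burn out
  ....F
  .....
  .....
  .....
  ....F
  ...FT
Step 6: 1 trees catch fire, 3 burn out
  .....
  .....
  .....
  .....
  .....
  ....F

.....
.....
.....
.....
.....
....F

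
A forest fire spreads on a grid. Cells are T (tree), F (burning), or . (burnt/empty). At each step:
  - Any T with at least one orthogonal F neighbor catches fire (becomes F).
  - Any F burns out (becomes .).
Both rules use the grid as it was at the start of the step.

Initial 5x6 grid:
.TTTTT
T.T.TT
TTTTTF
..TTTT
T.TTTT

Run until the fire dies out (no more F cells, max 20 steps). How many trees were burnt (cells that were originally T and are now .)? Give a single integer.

Answer: 22

Derivation:
Step 1: +3 fires, +1 burnt (F count now 3)
Step 2: +5 fires, +3 burnt (F count now 5)
Step 3: +4 fires, +5 burnt (F count now 4)
Step 4: +5 fires, +4 burnt (F count now 5)
Step 5: +3 fires, +5 burnt (F count now 3)
Step 6: +2 fires, +3 burnt (F count now 2)
Step 7: +0 fires, +2 burnt (F count now 0)
Fire out after step 7
Initially T: 23, now '.': 29
Total burnt (originally-T cells now '.'): 22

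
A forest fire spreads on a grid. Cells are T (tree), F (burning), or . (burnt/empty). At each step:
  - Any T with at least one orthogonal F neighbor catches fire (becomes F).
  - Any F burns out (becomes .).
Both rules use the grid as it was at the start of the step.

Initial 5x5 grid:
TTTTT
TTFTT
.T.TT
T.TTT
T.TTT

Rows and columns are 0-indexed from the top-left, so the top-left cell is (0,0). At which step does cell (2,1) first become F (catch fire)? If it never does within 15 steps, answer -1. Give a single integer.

Step 1: cell (2,1)='T' (+3 fires, +1 burnt)
Step 2: cell (2,1)='F' (+6 fires, +3 burnt)
  -> target ignites at step 2
Step 3: cell (2,1)='.' (+4 fires, +6 burnt)
Step 4: cell (2,1)='.' (+3 fires, +4 burnt)
Step 5: cell (2,1)='.' (+2 fires, +3 burnt)
Step 6: cell (2,1)='.' (+0 fires, +2 burnt)
  fire out at step 6

2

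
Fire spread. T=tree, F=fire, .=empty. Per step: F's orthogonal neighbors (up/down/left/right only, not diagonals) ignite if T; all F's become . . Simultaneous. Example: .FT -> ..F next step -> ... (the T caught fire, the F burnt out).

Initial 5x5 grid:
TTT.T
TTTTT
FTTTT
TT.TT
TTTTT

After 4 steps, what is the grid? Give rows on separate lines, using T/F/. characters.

Step 1: 3 trees catch fire, 1 burn out
  TTT.T
  FTTTT
  .FTTT
  FT.TT
  TTTTT
Step 2: 5 trees catch fire, 3 burn out
  FTT.T
  .FTTT
  ..FTT
  .F.TT
  FTTTT
Step 3: 4 trees catch fire, 5 burn out
  .FT.T
  ..FTT
  ...FT
  ...TT
  .FTTT
Step 4: 5 trees catch fire, 4 burn out
  ..F.T
  ...FT
  ....F
  ...FT
  ..FTT

..F.T
...FT
....F
...FT
..FTT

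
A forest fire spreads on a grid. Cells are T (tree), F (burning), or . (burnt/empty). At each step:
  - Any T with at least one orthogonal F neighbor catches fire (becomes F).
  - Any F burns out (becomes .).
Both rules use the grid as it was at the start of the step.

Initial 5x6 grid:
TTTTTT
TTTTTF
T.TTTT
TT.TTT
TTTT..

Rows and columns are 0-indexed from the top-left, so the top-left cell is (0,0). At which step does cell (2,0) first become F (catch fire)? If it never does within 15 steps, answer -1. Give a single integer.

Step 1: cell (2,0)='T' (+3 fires, +1 burnt)
Step 2: cell (2,0)='T' (+4 fires, +3 burnt)
Step 3: cell (2,0)='T' (+4 fires, +4 burnt)
Step 4: cell (2,0)='T' (+4 fires, +4 burnt)
Step 5: cell (2,0)='T' (+3 fires, +4 burnt)
Step 6: cell (2,0)='F' (+3 fires, +3 burnt)
  -> target ignites at step 6
Step 7: cell (2,0)='.' (+2 fires, +3 burnt)
Step 8: cell (2,0)='.' (+2 fires, +2 burnt)
Step 9: cell (2,0)='.' (+0 fires, +2 burnt)
  fire out at step 9

6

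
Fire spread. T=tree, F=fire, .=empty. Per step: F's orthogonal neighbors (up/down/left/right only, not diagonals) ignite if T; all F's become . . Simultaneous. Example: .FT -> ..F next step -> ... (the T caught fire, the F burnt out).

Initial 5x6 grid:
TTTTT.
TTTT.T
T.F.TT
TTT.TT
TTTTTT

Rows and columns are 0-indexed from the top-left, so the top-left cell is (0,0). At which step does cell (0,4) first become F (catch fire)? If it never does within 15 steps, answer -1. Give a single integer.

Step 1: cell (0,4)='T' (+2 fires, +1 burnt)
Step 2: cell (0,4)='T' (+5 fires, +2 burnt)
Step 3: cell (0,4)='T' (+6 fires, +5 burnt)
Step 4: cell (0,4)='F' (+5 fires, +6 burnt)
  -> target ignites at step 4
Step 5: cell (0,4)='.' (+2 fires, +5 burnt)
Step 6: cell (0,4)='.' (+2 fires, +2 burnt)
Step 7: cell (0,4)='.' (+1 fires, +2 burnt)
Step 8: cell (0,4)='.' (+1 fires, +1 burnt)
Step 9: cell (0,4)='.' (+0 fires, +1 burnt)
  fire out at step 9

4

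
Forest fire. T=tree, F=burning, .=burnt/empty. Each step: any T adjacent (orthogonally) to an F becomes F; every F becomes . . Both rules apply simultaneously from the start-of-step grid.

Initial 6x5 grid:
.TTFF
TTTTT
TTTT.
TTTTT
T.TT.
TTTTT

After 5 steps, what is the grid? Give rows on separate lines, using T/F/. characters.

Step 1: 3 trees catch fire, 2 burn out
  .TF..
  TTTFF
  TTTT.
  TTTTT
  T.TT.
  TTTTT
Step 2: 3 trees catch fire, 3 burn out
  .F...
  TTF..
  TTTF.
  TTTTT
  T.TT.
  TTTTT
Step 3: 3 trees catch fire, 3 burn out
  .....
  TF...
  TTF..
  TTTFT
  T.TT.
  TTTTT
Step 4: 5 trees catch fire, 3 burn out
  .....
  F....
  TF...
  TTF.F
  T.TF.
  TTTTT
Step 5: 4 trees catch fire, 5 burn out
  .....
  .....
  F....
  TF...
  T.F..
  TTTFT

.....
.....
F....
TF...
T.F..
TTTFT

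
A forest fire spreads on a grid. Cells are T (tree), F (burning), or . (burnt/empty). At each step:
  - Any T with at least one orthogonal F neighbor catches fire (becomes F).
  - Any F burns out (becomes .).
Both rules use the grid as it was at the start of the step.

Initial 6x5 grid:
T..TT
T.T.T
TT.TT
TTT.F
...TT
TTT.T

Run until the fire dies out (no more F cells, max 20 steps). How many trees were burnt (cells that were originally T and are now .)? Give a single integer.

Answer: 8

Derivation:
Step 1: +2 fires, +1 burnt (F count now 2)
Step 2: +4 fires, +2 burnt (F count now 4)
Step 3: +1 fires, +4 burnt (F count now 1)
Step 4: +1 fires, +1 burnt (F count now 1)
Step 5: +0 fires, +1 burnt (F count now 0)
Fire out after step 5
Initially T: 19, now '.': 19
Total burnt (originally-T cells now '.'): 8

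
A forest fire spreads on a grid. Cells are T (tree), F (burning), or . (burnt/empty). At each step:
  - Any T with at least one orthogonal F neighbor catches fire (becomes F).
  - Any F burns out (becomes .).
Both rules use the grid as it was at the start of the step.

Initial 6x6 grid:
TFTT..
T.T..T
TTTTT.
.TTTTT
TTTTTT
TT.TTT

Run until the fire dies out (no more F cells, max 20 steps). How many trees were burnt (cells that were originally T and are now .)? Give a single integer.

Step 1: +2 fires, +1 burnt (F count now 2)
Step 2: +3 fires, +2 burnt (F count now 3)
Step 3: +2 fires, +3 burnt (F count now 2)
Step 4: +3 fires, +2 burnt (F count now 3)
Step 5: +4 fires, +3 burnt (F count now 4)
Step 6: +3 fires, +4 burnt (F count now 3)
Step 7: +5 fires, +3 burnt (F count now 5)
Step 8: +3 fires, +5 burnt (F count now 3)
Step 9: +1 fires, +3 burnt (F count now 1)
Step 10: +0 fires, +1 burnt (F count now 0)
Fire out after step 10
Initially T: 27, now '.': 35
Total burnt (originally-T cells now '.'): 26

Answer: 26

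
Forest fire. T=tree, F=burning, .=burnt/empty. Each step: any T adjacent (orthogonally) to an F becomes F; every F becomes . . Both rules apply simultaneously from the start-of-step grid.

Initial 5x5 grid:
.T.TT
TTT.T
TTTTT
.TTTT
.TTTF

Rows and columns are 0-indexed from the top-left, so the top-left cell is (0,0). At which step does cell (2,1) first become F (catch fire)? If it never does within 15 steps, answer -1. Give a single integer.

Step 1: cell (2,1)='T' (+2 fires, +1 burnt)
Step 2: cell (2,1)='T' (+3 fires, +2 burnt)
Step 3: cell (2,1)='T' (+4 fires, +3 burnt)
Step 4: cell (2,1)='T' (+3 fires, +4 burnt)
Step 5: cell (2,1)='F' (+3 fires, +3 burnt)
  -> target ignites at step 5
Step 6: cell (2,1)='.' (+2 fires, +3 burnt)
Step 7: cell (2,1)='.' (+2 fires, +2 burnt)
Step 8: cell (2,1)='.' (+0 fires, +2 burnt)
  fire out at step 8

5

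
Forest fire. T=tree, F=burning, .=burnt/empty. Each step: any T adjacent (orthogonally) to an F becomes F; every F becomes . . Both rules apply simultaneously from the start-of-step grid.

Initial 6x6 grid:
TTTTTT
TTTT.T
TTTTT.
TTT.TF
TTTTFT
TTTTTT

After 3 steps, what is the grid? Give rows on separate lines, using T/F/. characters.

Step 1: 4 trees catch fire, 2 burn out
  TTTTTT
  TTTT.T
  TTTTT.
  TTT.F.
  TTTF.F
  TTTTFT
Step 2: 4 trees catch fire, 4 burn out
  TTTTTT
  TTTT.T
  TTTTF.
  TTT...
  TTF...
  TTTF.F
Step 3: 4 trees catch fire, 4 burn out
  TTTTTT
  TTTT.T
  TTTF..
  TTF...
  TF....
  TTF...

TTTTTT
TTTT.T
TTTF..
TTF...
TF....
TTF...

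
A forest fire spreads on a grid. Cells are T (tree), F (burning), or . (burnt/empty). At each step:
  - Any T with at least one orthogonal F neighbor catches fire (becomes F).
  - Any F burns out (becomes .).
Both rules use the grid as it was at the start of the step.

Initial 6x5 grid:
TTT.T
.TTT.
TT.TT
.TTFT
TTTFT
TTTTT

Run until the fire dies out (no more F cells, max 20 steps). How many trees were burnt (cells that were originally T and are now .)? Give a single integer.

Step 1: +6 fires, +2 burnt (F count now 6)
Step 2: +6 fires, +6 burnt (F count now 6)
Step 3: +4 fires, +6 burnt (F count now 4)
Step 4: +4 fires, +4 burnt (F count now 4)
Step 5: +1 fires, +4 burnt (F count now 1)
Step 6: +1 fires, +1 burnt (F count now 1)
Step 7: +0 fires, +1 burnt (F count now 0)
Fire out after step 7
Initially T: 23, now '.': 29
Total burnt (originally-T cells now '.'): 22

Answer: 22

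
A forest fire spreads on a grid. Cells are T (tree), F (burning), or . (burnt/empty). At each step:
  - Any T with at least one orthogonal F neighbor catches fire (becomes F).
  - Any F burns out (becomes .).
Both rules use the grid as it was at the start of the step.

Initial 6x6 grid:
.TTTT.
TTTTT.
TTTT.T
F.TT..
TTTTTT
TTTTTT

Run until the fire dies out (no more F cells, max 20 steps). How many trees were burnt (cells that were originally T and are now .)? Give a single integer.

Answer: 27

Derivation:
Step 1: +2 fires, +1 burnt (F count now 2)
Step 2: +4 fires, +2 burnt (F count now 4)
Step 3: +4 fires, +4 burnt (F count now 4)
Step 4: +6 fires, +4 burnt (F count now 6)
Step 5: +5 fires, +6 burnt (F count now 5)
Step 6: +4 fires, +5 burnt (F count now 4)
Step 7: +2 fires, +4 burnt (F count now 2)
Step 8: +0 fires, +2 burnt (F count now 0)
Fire out after step 8
Initially T: 28, now '.': 35
Total burnt (originally-T cells now '.'): 27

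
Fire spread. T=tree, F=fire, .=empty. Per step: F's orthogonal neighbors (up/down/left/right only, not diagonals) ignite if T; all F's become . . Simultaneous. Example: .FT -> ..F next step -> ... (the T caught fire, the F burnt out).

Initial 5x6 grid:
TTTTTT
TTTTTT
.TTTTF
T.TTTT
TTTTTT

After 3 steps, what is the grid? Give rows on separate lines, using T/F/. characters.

Step 1: 3 trees catch fire, 1 burn out
  TTTTTT
  TTTTTF
  .TTTF.
  T.TTTF
  TTTTTT
Step 2: 5 trees catch fire, 3 burn out
  TTTTTF
  TTTTF.
  .TTF..
  T.TTF.
  TTTTTF
Step 3: 5 trees catch fire, 5 burn out
  TTTTF.
  TTTF..
  .TF...
  T.TF..
  TTTTF.

TTTTF.
TTTF..
.TF...
T.TF..
TTTTF.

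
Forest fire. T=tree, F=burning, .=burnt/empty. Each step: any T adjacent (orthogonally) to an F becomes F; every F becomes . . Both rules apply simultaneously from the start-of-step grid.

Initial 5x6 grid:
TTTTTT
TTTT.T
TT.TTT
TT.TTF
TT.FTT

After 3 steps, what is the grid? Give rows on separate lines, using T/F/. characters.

Step 1: 5 trees catch fire, 2 burn out
  TTTTTT
  TTTT.T
  TT.TTF
  TT.FF.
  TT..FF
Step 2: 3 trees catch fire, 5 burn out
  TTTTTT
  TTTT.F
  TT.FF.
  TT....
  TT....
Step 3: 2 trees catch fire, 3 burn out
  TTTTTF
  TTTF..
  TT....
  TT....
  TT....

TTTTTF
TTTF..
TT....
TT....
TT....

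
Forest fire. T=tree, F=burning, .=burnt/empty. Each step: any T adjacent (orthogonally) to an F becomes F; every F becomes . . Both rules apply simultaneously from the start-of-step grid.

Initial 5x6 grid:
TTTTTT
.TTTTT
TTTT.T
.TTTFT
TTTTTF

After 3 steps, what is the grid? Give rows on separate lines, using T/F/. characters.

Step 1: 3 trees catch fire, 2 burn out
  TTTTTT
  .TTTTT
  TTTT.T
  .TTF.F
  TTTTF.
Step 2: 4 trees catch fire, 3 burn out
  TTTTTT
  .TTTTT
  TTTF.F
  .TF...
  TTTF..
Step 3: 5 trees catch fire, 4 burn out
  TTTTTT
  .TTFTF
  TTF...
  .F....
  TTF...

TTTTTT
.TTFTF
TTF...
.F....
TTF...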